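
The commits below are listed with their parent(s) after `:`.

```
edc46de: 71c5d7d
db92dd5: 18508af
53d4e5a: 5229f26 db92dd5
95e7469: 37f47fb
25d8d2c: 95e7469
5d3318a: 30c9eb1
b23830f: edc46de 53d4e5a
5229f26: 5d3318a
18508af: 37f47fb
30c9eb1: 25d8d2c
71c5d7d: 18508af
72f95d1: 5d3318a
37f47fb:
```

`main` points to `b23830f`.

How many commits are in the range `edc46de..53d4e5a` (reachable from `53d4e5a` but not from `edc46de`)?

7

Reachable from 53d4e5a: {18508af, 25d8d2c, 30c9eb1, 37f47fb, 5229f26, 53d4e5a, 5d3318a, 95e7469, db92dd5}.
Reachable from edc46de: {18508af, 37f47fb, 71c5d7d, edc46de}.
In 53d4e5a's history but not edc46de's: {25d8d2c, 30c9eb1, 5229f26, 53d4e5a, 5d3318a, 95e7469, db92dd5} — 7 commits.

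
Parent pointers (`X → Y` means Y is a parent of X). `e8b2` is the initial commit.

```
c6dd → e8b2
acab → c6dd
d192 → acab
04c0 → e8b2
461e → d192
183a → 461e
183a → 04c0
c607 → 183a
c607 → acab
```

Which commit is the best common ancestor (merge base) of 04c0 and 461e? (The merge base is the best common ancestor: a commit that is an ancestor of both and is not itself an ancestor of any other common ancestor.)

Ancestors of 04c0: {04c0, e8b2}.
Ancestors of 461e: {461e, acab, c6dd, d192, e8b2}.
Common ancestors: {e8b2}.
The only common ancestor is e8b2, so it is the merge base.

e8b2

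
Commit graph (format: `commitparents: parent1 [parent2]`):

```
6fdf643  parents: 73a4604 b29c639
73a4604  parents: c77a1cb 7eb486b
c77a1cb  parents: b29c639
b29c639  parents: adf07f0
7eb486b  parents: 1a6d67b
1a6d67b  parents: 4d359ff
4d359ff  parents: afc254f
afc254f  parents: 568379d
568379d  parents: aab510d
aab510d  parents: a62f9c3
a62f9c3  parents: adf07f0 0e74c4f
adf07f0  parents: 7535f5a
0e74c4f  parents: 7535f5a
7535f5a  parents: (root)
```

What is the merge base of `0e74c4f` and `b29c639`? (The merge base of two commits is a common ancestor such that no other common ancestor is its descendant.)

Ancestors of 0e74c4f: {0e74c4f, 7535f5a}.
Ancestors of b29c639: {7535f5a, adf07f0, b29c639}.
Common ancestors: {7535f5a}.
The only common ancestor is 7535f5a, so it is the merge base.

7535f5a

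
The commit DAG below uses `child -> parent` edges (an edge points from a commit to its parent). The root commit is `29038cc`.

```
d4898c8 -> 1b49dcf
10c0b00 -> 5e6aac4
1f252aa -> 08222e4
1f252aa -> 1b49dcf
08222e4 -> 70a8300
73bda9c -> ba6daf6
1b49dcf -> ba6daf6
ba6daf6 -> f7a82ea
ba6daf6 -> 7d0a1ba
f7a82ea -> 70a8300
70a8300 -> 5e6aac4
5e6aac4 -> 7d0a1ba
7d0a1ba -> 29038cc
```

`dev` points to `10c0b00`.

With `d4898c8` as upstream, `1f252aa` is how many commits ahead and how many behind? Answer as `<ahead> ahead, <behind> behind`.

Reachable from 1f252aa: {08222e4, 1b49dcf, 1f252aa, 29038cc, 5e6aac4, 70a8300, 7d0a1ba, ba6daf6, f7a82ea}.
Reachable from d4898c8: {1b49dcf, 29038cc, 5e6aac4, 70a8300, 7d0a1ba, ba6daf6, d4898c8, f7a82ea}.
Only in 1f252aa's history (ahead): {08222e4, 1f252aa} — 2.
Only in d4898c8's history (behind): {d4898c8} — 1.

2 ahead, 1 behind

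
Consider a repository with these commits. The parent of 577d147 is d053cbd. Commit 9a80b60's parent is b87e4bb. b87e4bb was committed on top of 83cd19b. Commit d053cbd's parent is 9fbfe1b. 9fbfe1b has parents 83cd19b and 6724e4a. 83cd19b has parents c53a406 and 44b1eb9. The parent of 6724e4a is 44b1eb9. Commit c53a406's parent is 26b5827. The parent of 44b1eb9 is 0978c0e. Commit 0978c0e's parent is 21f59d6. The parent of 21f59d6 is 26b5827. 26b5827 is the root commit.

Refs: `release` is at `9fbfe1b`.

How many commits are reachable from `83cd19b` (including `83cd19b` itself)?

6

Walking parent pointers from 83cd19b: reachable set = {0978c0e, 21f59d6, 26b5827, 44b1eb9, 83cd19b, c53a406}.
That is 6 commits.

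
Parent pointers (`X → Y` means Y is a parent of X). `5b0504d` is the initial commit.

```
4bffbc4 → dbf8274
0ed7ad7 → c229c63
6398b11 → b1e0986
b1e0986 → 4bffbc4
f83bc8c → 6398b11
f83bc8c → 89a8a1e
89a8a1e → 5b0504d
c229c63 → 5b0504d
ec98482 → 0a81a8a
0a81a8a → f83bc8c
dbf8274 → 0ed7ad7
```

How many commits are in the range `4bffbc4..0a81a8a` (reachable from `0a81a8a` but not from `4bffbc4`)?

Reachable from 0a81a8a: {0a81a8a, 0ed7ad7, 4bffbc4, 5b0504d, 6398b11, 89a8a1e, b1e0986, c229c63, dbf8274, f83bc8c}.
Reachable from 4bffbc4: {0ed7ad7, 4bffbc4, 5b0504d, c229c63, dbf8274}.
In 0a81a8a's history but not 4bffbc4's: {0a81a8a, 6398b11, 89a8a1e, b1e0986, f83bc8c} — 5 commits.

5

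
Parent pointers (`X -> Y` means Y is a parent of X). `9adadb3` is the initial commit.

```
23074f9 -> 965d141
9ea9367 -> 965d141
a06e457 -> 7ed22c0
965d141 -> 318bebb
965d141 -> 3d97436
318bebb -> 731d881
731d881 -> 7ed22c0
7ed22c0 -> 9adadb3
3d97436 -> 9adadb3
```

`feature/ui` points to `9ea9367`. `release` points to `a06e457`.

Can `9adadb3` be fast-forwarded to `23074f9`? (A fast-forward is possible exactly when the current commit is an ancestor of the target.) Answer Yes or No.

A fast-forward from 9adadb3 to 23074f9 is possible iff 9adadb3 is an ancestor of 23074f9.
Ancestors of 23074f9: {23074f9, 318bebb, 3d97436, 731d881, 7ed22c0, 965d141, 9adadb3}.
9adadb3 is among them, so fast-forward is possible.

Yes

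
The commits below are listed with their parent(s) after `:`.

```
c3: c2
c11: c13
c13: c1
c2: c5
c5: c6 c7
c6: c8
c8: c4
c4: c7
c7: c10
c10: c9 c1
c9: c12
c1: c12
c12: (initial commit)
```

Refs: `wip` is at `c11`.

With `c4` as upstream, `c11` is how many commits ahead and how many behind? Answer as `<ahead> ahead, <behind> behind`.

2 ahead, 4 behind

Reachable from c11: {c1, c11, c12, c13}.
Reachable from c4: {c1, c10, c12, c4, c7, c9}.
Only in c11's history (ahead): {c11, c13} — 2.
Only in c4's history (behind): {c10, c4, c7, c9} — 4.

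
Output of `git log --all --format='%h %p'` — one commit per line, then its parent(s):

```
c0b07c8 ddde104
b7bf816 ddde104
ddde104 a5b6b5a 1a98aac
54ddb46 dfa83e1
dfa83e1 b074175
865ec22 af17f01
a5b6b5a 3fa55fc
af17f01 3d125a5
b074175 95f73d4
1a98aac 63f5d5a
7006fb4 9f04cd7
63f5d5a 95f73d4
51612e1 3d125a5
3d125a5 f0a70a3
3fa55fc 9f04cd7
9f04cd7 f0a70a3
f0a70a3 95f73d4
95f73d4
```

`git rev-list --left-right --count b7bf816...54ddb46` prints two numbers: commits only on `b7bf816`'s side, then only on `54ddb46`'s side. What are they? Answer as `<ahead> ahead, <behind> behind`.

8 ahead, 3 behind

Reachable from b7bf816: {1a98aac, 3fa55fc, 63f5d5a, 95f73d4, 9f04cd7, a5b6b5a, b7bf816, ddde104, f0a70a3}.
Reachable from 54ddb46: {54ddb46, 95f73d4, b074175, dfa83e1}.
Only in b7bf816's history (ahead): {1a98aac, 3fa55fc, 63f5d5a, 9f04cd7, a5b6b5a, b7bf816, ddde104, f0a70a3} — 8.
Only in 54ddb46's history (behind): {54ddb46, b074175, dfa83e1} — 3.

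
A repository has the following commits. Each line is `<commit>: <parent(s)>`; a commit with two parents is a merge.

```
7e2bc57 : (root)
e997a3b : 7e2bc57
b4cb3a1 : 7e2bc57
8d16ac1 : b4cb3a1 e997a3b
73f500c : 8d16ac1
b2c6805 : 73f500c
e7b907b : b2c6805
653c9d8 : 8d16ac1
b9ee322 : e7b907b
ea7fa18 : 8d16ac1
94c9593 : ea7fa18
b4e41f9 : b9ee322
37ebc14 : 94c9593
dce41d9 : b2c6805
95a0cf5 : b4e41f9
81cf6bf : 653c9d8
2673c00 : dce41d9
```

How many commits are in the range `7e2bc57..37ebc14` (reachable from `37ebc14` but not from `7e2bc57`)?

Reachable from 37ebc14: {37ebc14, 7e2bc57, 8d16ac1, 94c9593, b4cb3a1, e997a3b, ea7fa18}.
Reachable from 7e2bc57: {7e2bc57}.
In 37ebc14's history but not 7e2bc57's: {37ebc14, 8d16ac1, 94c9593, b4cb3a1, e997a3b, ea7fa18} — 6 commits.

6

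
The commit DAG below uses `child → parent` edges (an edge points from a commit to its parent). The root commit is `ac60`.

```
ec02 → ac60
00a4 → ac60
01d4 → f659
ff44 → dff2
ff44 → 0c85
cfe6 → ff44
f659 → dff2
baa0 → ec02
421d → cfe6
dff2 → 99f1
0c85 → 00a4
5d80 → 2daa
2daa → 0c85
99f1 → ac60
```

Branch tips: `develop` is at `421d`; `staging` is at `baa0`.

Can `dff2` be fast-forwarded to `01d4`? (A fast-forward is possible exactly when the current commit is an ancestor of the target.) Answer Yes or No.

A fast-forward from dff2 to 01d4 is possible iff dff2 is an ancestor of 01d4.
Ancestors of 01d4: {01d4, 99f1, ac60, dff2, f659}.
dff2 is among them, so fast-forward is possible.

Yes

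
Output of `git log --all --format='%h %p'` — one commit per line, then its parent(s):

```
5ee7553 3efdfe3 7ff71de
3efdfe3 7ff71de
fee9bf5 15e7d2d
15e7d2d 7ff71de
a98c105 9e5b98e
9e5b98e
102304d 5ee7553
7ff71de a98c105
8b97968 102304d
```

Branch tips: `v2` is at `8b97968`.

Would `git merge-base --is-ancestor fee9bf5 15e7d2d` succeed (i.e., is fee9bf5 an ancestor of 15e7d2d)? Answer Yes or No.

Ancestors of 15e7d2d: {15e7d2d, 7ff71de, 9e5b98e, a98c105}.
fee9bf5 is not in that set, so it is not an ancestor of 15e7d2d.

No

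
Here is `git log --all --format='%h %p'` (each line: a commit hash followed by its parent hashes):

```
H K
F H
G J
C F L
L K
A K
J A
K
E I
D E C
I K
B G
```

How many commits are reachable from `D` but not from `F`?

5

Reachable from D: {C, D, E, F, H, I, K, L}.
Reachable from F: {F, H, K}.
In D's history but not F's: {C, D, E, I, L} — 5 commits.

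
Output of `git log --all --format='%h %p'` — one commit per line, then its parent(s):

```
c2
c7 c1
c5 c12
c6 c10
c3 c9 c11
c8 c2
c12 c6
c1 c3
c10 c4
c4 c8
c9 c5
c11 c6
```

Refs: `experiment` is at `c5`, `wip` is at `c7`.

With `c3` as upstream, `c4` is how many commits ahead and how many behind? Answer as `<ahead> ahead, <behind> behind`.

Reachable from c4: {c2, c4, c8}.
Reachable from c3: {c10, c11, c12, c2, c3, c4, c5, c6, c8, c9}.
Only in c4's history (ahead): {} — 0.
Only in c3's history (behind): {c10, c11, c12, c3, c5, c6, c9} — 7.

0 ahead, 7 behind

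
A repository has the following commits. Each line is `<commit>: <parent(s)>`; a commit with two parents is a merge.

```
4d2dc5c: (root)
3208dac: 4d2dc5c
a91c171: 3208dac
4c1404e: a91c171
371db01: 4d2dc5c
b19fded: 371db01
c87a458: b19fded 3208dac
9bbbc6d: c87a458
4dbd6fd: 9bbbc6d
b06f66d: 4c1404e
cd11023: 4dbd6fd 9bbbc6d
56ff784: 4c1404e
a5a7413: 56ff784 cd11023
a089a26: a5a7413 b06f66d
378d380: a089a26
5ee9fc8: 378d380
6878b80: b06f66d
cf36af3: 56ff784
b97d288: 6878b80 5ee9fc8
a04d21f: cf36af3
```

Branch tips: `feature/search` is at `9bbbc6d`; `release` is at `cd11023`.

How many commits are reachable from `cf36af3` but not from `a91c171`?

Reachable from cf36af3: {3208dac, 4c1404e, 4d2dc5c, 56ff784, a91c171, cf36af3}.
Reachable from a91c171: {3208dac, 4d2dc5c, a91c171}.
In cf36af3's history but not a91c171's: {4c1404e, 56ff784, cf36af3} — 3 commits.

3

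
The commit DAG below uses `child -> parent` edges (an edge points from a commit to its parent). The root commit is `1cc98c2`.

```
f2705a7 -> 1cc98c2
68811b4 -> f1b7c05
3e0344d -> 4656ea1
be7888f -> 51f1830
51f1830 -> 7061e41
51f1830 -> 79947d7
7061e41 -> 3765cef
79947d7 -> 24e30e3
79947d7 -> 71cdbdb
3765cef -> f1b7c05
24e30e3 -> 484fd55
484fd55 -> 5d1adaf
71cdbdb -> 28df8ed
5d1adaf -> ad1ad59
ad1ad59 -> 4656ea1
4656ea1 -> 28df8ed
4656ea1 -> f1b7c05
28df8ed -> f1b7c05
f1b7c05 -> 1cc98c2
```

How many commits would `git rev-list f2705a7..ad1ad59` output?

4

Reachable from ad1ad59: {1cc98c2, 28df8ed, 4656ea1, ad1ad59, f1b7c05}.
Reachable from f2705a7: {1cc98c2, f2705a7}.
In ad1ad59's history but not f2705a7's: {28df8ed, 4656ea1, ad1ad59, f1b7c05} — 4 commits.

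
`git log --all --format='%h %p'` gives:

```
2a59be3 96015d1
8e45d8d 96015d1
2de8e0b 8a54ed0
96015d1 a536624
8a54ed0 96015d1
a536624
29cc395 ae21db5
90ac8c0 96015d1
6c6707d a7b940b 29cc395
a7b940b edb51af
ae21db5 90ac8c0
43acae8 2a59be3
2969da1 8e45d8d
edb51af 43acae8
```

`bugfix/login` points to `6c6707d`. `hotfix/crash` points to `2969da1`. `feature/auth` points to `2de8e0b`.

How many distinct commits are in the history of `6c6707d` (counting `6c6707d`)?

Walking parent pointers from 6c6707d: reachable set = {29cc395, 2a59be3, 43acae8, 6c6707d, 90ac8c0, 96015d1, a536624, a7b940b, ae21db5, edb51af}.
That is 10 commits.

10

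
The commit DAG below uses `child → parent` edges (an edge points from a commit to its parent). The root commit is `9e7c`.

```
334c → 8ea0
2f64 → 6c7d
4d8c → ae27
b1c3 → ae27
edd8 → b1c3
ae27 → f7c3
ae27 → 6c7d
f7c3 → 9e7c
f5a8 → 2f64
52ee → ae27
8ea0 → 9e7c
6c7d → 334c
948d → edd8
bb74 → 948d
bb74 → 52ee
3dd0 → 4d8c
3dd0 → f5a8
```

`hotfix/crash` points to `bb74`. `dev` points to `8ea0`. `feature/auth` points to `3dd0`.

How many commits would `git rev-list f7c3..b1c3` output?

5

Reachable from b1c3: {334c, 6c7d, 8ea0, 9e7c, ae27, b1c3, f7c3}.
Reachable from f7c3: {9e7c, f7c3}.
In b1c3's history but not f7c3's: {334c, 6c7d, 8ea0, ae27, b1c3} — 5 commits.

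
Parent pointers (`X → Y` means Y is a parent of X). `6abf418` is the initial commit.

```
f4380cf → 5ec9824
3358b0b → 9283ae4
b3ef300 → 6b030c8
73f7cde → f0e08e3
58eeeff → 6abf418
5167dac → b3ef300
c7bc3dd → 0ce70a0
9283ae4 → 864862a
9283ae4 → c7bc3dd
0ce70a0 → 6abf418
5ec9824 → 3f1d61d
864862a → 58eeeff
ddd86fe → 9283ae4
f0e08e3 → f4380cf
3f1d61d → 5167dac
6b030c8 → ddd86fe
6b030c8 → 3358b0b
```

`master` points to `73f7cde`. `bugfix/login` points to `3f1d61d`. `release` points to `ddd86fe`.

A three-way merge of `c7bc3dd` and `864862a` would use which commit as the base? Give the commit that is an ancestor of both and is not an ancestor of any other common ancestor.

Ancestors of c7bc3dd: {0ce70a0, 6abf418, c7bc3dd}.
Ancestors of 864862a: {58eeeff, 6abf418, 864862a}.
Common ancestors: {6abf418}.
The only common ancestor is 6abf418, so it is the merge base.

6abf418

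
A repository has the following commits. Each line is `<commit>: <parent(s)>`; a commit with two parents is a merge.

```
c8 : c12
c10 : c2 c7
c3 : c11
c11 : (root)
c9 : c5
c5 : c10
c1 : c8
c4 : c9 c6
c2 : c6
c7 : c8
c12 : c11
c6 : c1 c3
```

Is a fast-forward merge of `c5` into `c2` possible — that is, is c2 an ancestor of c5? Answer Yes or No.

Yes

A fast-forward from c2 to c5 is possible iff c2 is an ancestor of c5.
Ancestors of c5: {c1, c10, c11, c12, c2, c3, c5, c6, c7, c8}.
c2 is among them, so fast-forward is possible.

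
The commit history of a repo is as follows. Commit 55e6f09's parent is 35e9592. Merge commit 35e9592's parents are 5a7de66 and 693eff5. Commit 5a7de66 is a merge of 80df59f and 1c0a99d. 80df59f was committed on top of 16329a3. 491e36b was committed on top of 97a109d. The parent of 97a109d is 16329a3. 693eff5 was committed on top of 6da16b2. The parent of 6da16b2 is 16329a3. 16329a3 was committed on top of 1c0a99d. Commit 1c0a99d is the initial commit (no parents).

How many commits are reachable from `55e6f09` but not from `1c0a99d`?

7

Reachable from 55e6f09: {16329a3, 1c0a99d, 35e9592, 55e6f09, 5a7de66, 693eff5, 6da16b2, 80df59f}.
Reachable from 1c0a99d: {1c0a99d}.
In 55e6f09's history but not 1c0a99d's: {16329a3, 35e9592, 55e6f09, 5a7de66, 693eff5, 6da16b2, 80df59f} — 7 commits.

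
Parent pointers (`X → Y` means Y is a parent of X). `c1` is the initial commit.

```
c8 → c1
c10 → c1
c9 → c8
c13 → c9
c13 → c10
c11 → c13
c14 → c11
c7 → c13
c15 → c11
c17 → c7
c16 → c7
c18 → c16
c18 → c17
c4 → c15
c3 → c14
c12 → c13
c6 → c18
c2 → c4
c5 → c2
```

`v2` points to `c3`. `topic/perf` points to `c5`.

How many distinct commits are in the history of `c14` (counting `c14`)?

Walking parent pointers from c14: reachable set = {c1, c10, c11, c13, c14, c8, c9}.
That is 7 commits.

7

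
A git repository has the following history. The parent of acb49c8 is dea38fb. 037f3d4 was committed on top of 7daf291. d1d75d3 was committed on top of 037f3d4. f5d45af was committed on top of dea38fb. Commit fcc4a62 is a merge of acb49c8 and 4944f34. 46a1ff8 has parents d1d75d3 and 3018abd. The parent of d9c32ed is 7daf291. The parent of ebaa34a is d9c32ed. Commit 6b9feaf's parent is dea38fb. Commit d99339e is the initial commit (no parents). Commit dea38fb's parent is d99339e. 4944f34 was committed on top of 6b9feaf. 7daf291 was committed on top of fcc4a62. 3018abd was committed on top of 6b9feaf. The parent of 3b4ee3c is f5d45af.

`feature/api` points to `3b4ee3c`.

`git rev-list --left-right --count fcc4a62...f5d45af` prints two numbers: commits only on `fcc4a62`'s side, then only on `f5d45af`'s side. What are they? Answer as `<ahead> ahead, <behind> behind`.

Reachable from fcc4a62: {4944f34, 6b9feaf, acb49c8, d99339e, dea38fb, fcc4a62}.
Reachable from f5d45af: {d99339e, dea38fb, f5d45af}.
Only in fcc4a62's history (ahead): {4944f34, 6b9feaf, acb49c8, fcc4a62} — 4.
Only in f5d45af's history (behind): {f5d45af} — 1.

4 ahead, 1 behind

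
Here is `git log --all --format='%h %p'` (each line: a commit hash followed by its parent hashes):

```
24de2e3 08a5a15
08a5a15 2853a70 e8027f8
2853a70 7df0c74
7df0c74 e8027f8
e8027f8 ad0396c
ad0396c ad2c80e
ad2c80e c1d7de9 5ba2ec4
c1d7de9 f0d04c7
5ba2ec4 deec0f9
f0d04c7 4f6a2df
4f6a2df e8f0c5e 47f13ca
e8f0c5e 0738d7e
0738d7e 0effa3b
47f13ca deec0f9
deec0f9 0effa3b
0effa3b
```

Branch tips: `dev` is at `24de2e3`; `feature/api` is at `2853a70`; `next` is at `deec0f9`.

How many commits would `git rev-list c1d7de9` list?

8

Walking parent pointers from c1d7de9: reachable set = {0738d7e, 0effa3b, 47f13ca, 4f6a2df, c1d7de9, deec0f9, e8f0c5e, f0d04c7}.
That is 8 commits.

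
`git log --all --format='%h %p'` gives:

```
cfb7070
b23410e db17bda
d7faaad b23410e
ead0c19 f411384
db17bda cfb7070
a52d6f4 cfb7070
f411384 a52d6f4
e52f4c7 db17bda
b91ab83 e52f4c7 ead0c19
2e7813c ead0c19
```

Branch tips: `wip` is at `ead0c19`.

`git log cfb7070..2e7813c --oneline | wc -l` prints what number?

Reachable from 2e7813c: {2e7813c, a52d6f4, cfb7070, ead0c19, f411384}.
Reachable from cfb7070: {cfb7070}.
In 2e7813c's history but not cfb7070's: {2e7813c, a52d6f4, ead0c19, f411384} — 4 commits.

4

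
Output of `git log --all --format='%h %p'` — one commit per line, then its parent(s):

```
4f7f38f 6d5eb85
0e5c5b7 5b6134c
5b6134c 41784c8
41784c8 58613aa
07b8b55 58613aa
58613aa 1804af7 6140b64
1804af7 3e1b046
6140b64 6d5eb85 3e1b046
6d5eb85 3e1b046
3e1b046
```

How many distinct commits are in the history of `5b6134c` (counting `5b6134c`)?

7

Walking parent pointers from 5b6134c: reachable set = {1804af7, 3e1b046, 41784c8, 58613aa, 5b6134c, 6140b64, 6d5eb85}.
That is 7 commits.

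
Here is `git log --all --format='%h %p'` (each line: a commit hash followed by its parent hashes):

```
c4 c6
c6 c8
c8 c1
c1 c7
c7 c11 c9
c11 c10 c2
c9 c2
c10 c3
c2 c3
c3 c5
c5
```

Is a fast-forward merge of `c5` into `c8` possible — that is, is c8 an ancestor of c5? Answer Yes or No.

A fast-forward from c8 to c5 is possible iff c8 is an ancestor of c5.
Ancestors of c5: {c5}.
c8 is not among them, so fast-forward is not possible.

No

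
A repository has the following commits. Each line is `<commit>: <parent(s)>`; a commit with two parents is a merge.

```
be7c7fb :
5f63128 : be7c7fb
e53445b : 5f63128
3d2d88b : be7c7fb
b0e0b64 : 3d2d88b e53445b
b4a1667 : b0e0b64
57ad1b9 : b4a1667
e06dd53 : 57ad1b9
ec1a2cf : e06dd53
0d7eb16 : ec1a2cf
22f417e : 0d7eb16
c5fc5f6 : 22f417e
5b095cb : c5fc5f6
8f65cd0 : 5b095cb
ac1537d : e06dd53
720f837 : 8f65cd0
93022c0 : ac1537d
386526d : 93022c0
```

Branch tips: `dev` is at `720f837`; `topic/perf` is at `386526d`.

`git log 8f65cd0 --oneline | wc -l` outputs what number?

Walking parent pointers from 8f65cd0: reachable set = {0d7eb16, 22f417e, 3d2d88b, 57ad1b9, 5b095cb, 5f63128, 8f65cd0, b0e0b64, b4a1667, be7c7fb, c5fc5f6, e06dd53, e53445b, ec1a2cf}.
That is 14 commits.

14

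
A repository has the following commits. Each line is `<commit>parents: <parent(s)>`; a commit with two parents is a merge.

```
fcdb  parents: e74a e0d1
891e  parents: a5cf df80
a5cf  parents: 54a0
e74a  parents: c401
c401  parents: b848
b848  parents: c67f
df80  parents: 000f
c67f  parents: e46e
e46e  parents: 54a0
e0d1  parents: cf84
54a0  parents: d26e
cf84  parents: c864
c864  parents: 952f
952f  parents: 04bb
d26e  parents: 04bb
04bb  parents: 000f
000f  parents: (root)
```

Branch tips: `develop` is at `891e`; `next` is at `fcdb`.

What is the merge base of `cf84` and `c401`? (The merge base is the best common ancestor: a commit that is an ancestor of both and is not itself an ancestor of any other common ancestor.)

Ancestors of cf84: {000f, 04bb, 952f, c864, cf84}.
Ancestors of c401: {000f, 04bb, 54a0, b848, c401, c67f, d26e, e46e}.
Common ancestors: {000f, 04bb}.
Among these, 04bb is not an ancestor of any other common ancestor — it is the merge base.

04bb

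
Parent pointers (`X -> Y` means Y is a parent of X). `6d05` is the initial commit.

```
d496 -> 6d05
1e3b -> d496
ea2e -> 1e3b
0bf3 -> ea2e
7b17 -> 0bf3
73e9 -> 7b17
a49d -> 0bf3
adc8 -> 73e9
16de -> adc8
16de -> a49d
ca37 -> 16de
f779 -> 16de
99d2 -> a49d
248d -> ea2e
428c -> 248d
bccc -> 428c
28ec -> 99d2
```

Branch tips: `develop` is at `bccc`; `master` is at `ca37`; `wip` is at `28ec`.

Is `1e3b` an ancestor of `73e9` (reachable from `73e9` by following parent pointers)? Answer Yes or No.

Yes

Ancestors of 73e9 (commits reachable by following parents): {0bf3, 1e3b, 6d05, 73e9, 7b17, d496, ea2e}.
1e3b is in that set, so it is an ancestor of 73e9.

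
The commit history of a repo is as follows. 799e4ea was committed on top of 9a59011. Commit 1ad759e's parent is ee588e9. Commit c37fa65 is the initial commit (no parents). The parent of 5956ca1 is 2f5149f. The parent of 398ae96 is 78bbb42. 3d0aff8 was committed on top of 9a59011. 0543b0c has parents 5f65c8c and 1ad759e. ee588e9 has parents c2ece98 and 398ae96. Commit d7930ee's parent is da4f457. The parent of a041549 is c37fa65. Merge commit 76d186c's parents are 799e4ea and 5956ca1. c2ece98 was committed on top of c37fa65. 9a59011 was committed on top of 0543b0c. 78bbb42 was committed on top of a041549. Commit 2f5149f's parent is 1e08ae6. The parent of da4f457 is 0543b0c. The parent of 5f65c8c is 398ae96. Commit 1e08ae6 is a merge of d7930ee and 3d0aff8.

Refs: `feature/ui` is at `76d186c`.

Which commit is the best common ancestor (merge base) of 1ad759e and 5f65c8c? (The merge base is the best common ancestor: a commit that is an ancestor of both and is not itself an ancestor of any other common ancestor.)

398ae96

Ancestors of 1ad759e: {1ad759e, 398ae96, 78bbb42, a041549, c2ece98, c37fa65, ee588e9}.
Ancestors of 5f65c8c: {398ae96, 5f65c8c, 78bbb42, a041549, c37fa65}.
Common ancestors: {398ae96, 78bbb42, a041549, c37fa65}.
Among these, 398ae96 is not an ancestor of any other common ancestor — it is the merge base.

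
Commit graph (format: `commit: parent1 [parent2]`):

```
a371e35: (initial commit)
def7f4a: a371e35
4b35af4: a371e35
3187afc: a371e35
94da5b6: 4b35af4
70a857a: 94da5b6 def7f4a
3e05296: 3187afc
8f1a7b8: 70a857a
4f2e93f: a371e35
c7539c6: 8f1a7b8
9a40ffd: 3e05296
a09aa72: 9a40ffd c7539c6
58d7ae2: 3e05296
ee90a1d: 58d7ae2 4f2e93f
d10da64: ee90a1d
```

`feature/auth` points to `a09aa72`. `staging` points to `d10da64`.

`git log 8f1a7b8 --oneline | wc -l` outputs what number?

6

Walking parent pointers from 8f1a7b8: reachable set = {4b35af4, 70a857a, 8f1a7b8, 94da5b6, a371e35, def7f4a}.
That is 6 commits.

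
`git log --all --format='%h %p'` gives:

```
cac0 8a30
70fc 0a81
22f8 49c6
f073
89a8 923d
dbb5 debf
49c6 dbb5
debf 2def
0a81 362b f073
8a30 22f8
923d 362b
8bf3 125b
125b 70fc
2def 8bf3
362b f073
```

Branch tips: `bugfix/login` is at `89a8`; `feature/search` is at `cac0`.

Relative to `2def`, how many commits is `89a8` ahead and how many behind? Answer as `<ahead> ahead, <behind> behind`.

Reachable from 89a8: {362b, 89a8, 923d, f073}.
Reachable from 2def: {0a81, 125b, 2def, 362b, 70fc, 8bf3, f073}.
Only in 89a8's history (ahead): {89a8, 923d} — 2.
Only in 2def's history (behind): {0a81, 125b, 2def, 70fc, 8bf3} — 5.

2 ahead, 5 behind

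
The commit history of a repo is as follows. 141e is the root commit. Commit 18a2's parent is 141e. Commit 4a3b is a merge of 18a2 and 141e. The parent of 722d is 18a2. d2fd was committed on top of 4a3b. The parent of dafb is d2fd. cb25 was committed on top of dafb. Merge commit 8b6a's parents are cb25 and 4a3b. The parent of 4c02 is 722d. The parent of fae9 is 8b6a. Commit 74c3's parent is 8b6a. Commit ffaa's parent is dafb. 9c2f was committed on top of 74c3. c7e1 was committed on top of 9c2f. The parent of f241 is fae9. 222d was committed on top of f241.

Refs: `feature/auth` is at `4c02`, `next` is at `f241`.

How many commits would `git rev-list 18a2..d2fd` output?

Reachable from d2fd: {141e, 18a2, 4a3b, d2fd}.
Reachable from 18a2: {141e, 18a2}.
In d2fd's history but not 18a2's: {4a3b, d2fd} — 2 commits.

2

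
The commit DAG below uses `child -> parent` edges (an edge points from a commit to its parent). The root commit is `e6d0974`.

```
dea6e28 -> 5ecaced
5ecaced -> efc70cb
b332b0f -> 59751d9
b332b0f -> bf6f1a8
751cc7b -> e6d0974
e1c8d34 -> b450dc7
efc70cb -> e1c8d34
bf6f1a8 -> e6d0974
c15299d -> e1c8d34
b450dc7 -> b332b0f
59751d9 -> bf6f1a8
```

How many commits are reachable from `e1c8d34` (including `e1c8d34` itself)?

Walking parent pointers from e1c8d34: reachable set = {59751d9, b332b0f, b450dc7, bf6f1a8, e1c8d34, e6d0974}.
That is 6 commits.

6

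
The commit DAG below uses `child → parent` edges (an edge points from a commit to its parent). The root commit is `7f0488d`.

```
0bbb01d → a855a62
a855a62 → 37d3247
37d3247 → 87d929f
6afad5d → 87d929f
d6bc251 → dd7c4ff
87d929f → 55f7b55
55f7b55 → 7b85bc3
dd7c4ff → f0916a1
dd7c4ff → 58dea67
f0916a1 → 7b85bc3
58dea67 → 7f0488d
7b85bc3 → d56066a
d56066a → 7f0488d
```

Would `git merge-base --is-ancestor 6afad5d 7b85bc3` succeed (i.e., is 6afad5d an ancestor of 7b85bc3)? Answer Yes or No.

No

Ancestors of 7b85bc3: {7b85bc3, 7f0488d, d56066a}.
6afad5d is not in that set, so it is not an ancestor of 7b85bc3.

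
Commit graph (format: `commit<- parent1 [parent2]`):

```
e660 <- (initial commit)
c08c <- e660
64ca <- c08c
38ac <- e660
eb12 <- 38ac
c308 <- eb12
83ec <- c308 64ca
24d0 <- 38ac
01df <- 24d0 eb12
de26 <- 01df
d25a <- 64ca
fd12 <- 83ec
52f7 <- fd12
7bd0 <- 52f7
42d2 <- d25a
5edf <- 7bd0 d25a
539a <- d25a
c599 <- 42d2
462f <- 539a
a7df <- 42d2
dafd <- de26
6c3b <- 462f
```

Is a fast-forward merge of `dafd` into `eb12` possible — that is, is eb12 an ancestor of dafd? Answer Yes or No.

A fast-forward from eb12 to dafd is possible iff eb12 is an ancestor of dafd.
Ancestors of dafd: {01df, 24d0, 38ac, dafd, de26, e660, eb12}.
eb12 is among them, so fast-forward is possible.

Yes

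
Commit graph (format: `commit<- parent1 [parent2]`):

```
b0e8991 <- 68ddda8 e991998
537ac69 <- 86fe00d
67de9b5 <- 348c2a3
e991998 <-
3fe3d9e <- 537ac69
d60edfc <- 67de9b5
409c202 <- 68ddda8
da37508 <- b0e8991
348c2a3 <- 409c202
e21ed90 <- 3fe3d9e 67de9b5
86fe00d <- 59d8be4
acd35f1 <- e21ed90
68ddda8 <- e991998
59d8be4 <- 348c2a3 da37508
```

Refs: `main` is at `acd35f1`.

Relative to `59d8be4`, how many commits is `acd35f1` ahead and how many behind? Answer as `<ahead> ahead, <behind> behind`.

6 ahead, 0 behind

Reachable from acd35f1: {348c2a3, 3fe3d9e, 409c202, 537ac69, 59d8be4, 67de9b5, 68ddda8, 86fe00d, acd35f1, b0e8991, da37508, e21ed90, e991998}.
Reachable from 59d8be4: {348c2a3, 409c202, 59d8be4, 68ddda8, b0e8991, da37508, e991998}.
Only in acd35f1's history (ahead): {3fe3d9e, 537ac69, 67de9b5, 86fe00d, acd35f1, e21ed90} — 6.
Only in 59d8be4's history (behind): {} — 0.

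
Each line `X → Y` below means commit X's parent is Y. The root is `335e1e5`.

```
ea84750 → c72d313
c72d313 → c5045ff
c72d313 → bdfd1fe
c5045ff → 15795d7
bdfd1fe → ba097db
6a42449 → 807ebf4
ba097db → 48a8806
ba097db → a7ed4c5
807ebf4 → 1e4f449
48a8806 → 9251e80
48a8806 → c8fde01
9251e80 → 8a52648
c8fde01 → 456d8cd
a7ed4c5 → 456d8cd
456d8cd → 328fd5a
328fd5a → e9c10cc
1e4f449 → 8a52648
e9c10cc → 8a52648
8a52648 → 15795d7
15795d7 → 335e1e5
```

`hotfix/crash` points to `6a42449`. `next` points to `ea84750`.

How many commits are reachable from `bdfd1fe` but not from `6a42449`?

9

Reachable from bdfd1fe: {15795d7, 328fd5a, 335e1e5, 456d8cd, 48a8806, 8a52648, 9251e80, a7ed4c5, ba097db, bdfd1fe, c8fde01, e9c10cc}.
Reachable from 6a42449: {15795d7, 1e4f449, 335e1e5, 6a42449, 807ebf4, 8a52648}.
In bdfd1fe's history but not 6a42449's: {328fd5a, 456d8cd, 48a8806, 9251e80, a7ed4c5, ba097db, bdfd1fe, c8fde01, e9c10cc} — 9 commits.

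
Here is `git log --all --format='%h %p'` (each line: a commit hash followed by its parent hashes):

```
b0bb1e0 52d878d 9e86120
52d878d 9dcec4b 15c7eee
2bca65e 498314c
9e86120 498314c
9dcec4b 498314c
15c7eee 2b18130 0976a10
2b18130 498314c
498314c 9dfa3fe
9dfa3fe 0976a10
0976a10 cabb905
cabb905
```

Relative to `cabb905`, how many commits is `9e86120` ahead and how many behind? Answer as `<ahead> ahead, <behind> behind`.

4 ahead, 0 behind

Reachable from 9e86120: {0976a10, 498314c, 9dfa3fe, 9e86120, cabb905}.
Reachable from cabb905: {cabb905}.
Only in 9e86120's history (ahead): {0976a10, 498314c, 9dfa3fe, 9e86120} — 4.
Only in cabb905's history (behind): {} — 0.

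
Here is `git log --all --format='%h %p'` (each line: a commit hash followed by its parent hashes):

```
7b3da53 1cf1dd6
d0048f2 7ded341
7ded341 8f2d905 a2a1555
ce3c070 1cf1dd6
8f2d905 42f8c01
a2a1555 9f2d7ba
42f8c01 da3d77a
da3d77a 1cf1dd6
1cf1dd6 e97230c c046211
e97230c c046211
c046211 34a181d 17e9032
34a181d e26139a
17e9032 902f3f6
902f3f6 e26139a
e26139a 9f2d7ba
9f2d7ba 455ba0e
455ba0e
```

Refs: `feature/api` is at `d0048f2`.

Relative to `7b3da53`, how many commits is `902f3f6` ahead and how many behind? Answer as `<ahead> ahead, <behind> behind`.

0 ahead, 6 behind

Reachable from 902f3f6: {455ba0e, 902f3f6, 9f2d7ba, e26139a}.
Reachable from 7b3da53: {17e9032, 1cf1dd6, 34a181d, 455ba0e, 7b3da53, 902f3f6, 9f2d7ba, c046211, e26139a, e97230c}.
Only in 902f3f6's history (ahead): {} — 0.
Only in 7b3da53's history (behind): {17e9032, 1cf1dd6, 34a181d, 7b3da53, c046211, e97230c} — 6.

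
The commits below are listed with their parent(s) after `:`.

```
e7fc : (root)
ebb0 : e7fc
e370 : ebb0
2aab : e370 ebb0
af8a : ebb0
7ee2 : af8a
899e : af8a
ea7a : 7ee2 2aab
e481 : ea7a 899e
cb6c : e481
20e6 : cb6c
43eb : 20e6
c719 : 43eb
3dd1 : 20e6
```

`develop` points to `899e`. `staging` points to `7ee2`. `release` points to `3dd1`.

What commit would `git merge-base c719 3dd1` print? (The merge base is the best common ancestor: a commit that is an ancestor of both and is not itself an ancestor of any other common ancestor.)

Ancestors of c719: {20e6, 2aab, 43eb, 7ee2, 899e, af8a, c719, cb6c, e370, e481, e7fc, ea7a, ebb0}.
Ancestors of 3dd1: {20e6, 2aab, 3dd1, 7ee2, 899e, af8a, cb6c, e370, e481, e7fc, ea7a, ebb0}.
Common ancestors: {20e6, 2aab, 7ee2, 899e, af8a, cb6c, e370, e481, e7fc, ea7a, ebb0}.
Among these, 20e6 is not an ancestor of any other common ancestor — it is the merge base.

20e6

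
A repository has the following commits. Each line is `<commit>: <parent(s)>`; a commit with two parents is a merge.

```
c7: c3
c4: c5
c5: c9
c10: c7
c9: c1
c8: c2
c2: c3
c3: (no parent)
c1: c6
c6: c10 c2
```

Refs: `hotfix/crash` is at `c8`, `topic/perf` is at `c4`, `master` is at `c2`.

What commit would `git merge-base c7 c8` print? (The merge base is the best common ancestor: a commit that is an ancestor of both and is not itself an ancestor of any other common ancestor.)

Ancestors of c7: {c3, c7}.
Ancestors of c8: {c2, c3, c8}.
Common ancestors: {c3}.
The only common ancestor is c3, so it is the merge base.

c3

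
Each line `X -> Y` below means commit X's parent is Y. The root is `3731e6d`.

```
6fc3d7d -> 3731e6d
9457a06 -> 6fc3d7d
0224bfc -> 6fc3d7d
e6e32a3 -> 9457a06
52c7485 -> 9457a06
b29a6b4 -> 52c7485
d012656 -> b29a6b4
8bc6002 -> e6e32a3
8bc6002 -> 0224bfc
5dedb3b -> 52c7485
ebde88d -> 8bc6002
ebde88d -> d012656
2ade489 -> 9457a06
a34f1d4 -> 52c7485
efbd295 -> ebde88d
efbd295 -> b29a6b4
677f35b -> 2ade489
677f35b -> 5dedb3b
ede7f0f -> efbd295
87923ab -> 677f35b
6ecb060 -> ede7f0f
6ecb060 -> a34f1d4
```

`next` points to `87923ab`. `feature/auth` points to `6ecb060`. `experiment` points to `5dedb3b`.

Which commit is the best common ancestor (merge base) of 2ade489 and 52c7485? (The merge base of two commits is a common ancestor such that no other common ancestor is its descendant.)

9457a06

Ancestors of 2ade489: {2ade489, 3731e6d, 6fc3d7d, 9457a06}.
Ancestors of 52c7485: {3731e6d, 52c7485, 6fc3d7d, 9457a06}.
Common ancestors: {3731e6d, 6fc3d7d, 9457a06}.
Among these, 9457a06 is not an ancestor of any other common ancestor — it is the merge base.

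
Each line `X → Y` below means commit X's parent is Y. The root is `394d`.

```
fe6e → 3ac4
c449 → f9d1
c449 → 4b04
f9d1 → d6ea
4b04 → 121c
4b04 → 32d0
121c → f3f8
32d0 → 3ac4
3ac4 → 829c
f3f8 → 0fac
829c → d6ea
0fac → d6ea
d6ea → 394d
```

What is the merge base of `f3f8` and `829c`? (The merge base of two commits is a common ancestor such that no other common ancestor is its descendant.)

Ancestors of f3f8: {0fac, 394d, d6ea, f3f8}.
Ancestors of 829c: {394d, 829c, d6ea}.
Common ancestors: {394d, d6ea}.
Among these, d6ea is not an ancestor of any other common ancestor — it is the merge base.

d6ea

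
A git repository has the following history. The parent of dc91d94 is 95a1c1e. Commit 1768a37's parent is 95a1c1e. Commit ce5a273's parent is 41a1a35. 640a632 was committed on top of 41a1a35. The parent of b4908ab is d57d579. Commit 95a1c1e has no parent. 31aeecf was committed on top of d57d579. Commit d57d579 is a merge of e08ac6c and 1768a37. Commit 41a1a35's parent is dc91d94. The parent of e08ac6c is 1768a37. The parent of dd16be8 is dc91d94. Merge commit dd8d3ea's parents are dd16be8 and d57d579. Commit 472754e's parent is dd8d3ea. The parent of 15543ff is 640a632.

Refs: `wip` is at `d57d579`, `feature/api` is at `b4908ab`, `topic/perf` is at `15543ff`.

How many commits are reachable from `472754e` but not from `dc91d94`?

6

Reachable from 472754e: {1768a37, 472754e, 95a1c1e, d57d579, dc91d94, dd16be8, dd8d3ea, e08ac6c}.
Reachable from dc91d94: {95a1c1e, dc91d94}.
In 472754e's history but not dc91d94's: {1768a37, 472754e, d57d579, dd16be8, dd8d3ea, e08ac6c} — 6 commits.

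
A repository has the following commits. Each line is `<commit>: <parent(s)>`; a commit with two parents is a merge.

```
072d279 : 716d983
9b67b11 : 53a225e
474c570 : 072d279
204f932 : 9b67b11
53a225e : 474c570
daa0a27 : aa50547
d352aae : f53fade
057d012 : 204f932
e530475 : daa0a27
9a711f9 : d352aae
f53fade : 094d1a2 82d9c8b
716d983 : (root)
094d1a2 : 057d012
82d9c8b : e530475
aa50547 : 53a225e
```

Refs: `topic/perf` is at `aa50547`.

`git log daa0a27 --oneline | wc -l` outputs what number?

Walking parent pointers from daa0a27: reachable set = {072d279, 474c570, 53a225e, 716d983, aa50547, daa0a27}.
That is 6 commits.

6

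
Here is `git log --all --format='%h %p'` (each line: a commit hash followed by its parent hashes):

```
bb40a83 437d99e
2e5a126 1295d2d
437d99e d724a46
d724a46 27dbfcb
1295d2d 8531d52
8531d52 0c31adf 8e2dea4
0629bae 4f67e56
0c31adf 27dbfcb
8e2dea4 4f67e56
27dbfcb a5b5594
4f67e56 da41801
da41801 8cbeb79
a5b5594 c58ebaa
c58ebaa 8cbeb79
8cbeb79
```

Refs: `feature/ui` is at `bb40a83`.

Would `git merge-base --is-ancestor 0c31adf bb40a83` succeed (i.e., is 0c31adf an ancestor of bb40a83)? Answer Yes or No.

No

Ancestors of bb40a83: {27dbfcb, 437d99e, 8cbeb79, a5b5594, bb40a83, c58ebaa, d724a46}.
0c31adf is not in that set, so it is not an ancestor of bb40a83.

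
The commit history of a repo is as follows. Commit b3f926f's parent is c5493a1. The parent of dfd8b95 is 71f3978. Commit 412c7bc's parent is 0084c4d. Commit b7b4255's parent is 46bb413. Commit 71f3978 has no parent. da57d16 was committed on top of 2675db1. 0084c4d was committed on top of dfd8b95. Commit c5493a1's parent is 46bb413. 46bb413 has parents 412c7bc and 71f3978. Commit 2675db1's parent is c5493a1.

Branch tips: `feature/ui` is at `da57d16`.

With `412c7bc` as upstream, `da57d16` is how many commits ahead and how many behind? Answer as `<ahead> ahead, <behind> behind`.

Reachable from da57d16: {0084c4d, 2675db1, 412c7bc, 46bb413, 71f3978, c5493a1, da57d16, dfd8b95}.
Reachable from 412c7bc: {0084c4d, 412c7bc, 71f3978, dfd8b95}.
Only in da57d16's history (ahead): {2675db1, 46bb413, c5493a1, da57d16} — 4.
Only in 412c7bc's history (behind): {} — 0.

4 ahead, 0 behind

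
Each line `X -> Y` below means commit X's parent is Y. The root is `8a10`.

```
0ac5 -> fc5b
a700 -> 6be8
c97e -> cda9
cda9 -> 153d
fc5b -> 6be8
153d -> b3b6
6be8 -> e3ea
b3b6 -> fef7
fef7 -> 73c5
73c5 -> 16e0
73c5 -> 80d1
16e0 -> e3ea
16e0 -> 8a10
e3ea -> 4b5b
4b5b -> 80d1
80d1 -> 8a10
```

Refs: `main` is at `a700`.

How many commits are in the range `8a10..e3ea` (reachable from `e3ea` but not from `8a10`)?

Reachable from e3ea: {4b5b, 80d1, 8a10, e3ea}.
Reachable from 8a10: {8a10}.
In e3ea's history but not 8a10's: {4b5b, 80d1, e3ea} — 3 commits.

3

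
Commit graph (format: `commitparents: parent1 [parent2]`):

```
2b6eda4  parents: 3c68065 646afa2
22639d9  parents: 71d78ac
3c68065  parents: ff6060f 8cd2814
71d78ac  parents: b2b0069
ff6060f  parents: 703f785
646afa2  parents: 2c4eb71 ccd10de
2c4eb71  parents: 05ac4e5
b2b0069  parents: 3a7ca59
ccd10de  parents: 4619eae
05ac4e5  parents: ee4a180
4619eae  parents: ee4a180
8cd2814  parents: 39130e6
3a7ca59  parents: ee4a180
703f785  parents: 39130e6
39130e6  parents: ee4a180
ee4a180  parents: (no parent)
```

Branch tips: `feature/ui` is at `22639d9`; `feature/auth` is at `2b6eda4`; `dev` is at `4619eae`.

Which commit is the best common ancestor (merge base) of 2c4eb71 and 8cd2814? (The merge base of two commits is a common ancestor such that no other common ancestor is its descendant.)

ee4a180

Ancestors of 2c4eb71: {05ac4e5, 2c4eb71, ee4a180}.
Ancestors of 8cd2814: {39130e6, 8cd2814, ee4a180}.
Common ancestors: {ee4a180}.
The only common ancestor is ee4a180, so it is the merge base.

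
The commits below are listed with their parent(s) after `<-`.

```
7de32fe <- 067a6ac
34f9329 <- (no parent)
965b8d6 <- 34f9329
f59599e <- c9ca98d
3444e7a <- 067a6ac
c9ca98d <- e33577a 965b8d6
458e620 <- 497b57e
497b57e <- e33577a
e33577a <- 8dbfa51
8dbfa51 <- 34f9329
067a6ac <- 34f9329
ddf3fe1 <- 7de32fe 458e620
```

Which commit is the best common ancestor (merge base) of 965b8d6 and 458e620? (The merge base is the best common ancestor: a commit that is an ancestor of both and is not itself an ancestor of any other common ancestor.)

Ancestors of 965b8d6: {34f9329, 965b8d6}.
Ancestors of 458e620: {34f9329, 458e620, 497b57e, 8dbfa51, e33577a}.
Common ancestors: {34f9329}.
The only common ancestor is 34f9329, so it is the merge base.

34f9329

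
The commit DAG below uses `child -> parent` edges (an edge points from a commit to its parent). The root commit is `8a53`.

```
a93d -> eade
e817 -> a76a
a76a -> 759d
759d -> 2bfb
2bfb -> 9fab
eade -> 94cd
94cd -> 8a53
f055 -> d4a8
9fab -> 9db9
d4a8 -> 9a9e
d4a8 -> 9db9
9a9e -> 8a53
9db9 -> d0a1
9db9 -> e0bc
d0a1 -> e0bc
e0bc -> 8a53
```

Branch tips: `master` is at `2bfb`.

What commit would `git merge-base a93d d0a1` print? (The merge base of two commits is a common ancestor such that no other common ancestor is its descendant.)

Ancestors of a93d: {8a53, 94cd, a93d, eade}.
Ancestors of d0a1: {8a53, d0a1, e0bc}.
Common ancestors: {8a53}.
The only common ancestor is 8a53, so it is the merge base.

8a53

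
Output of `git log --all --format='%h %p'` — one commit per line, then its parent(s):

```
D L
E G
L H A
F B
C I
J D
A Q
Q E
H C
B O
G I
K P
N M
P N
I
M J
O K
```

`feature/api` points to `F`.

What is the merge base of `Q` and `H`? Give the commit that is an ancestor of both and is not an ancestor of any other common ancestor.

Ancestors of Q: {E, G, I, Q}.
Ancestors of H: {C, H, I}.
Common ancestors: {I}.
The only common ancestor is I, so it is the merge base.

I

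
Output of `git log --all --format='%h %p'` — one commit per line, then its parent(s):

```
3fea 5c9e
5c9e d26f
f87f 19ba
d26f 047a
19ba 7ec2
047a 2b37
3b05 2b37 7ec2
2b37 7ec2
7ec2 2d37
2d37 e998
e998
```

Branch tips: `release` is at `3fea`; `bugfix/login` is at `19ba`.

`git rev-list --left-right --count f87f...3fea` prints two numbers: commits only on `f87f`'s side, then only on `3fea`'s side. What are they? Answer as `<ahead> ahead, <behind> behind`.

Reachable from f87f: {19ba, 2d37, 7ec2, e998, f87f}.
Reachable from 3fea: {047a, 2b37, 2d37, 3fea, 5c9e, 7ec2, d26f, e998}.
Only in f87f's history (ahead): {19ba, f87f} — 2.
Only in 3fea's history (behind): {047a, 2b37, 3fea, 5c9e, d26f} — 5.

2 ahead, 5 behind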